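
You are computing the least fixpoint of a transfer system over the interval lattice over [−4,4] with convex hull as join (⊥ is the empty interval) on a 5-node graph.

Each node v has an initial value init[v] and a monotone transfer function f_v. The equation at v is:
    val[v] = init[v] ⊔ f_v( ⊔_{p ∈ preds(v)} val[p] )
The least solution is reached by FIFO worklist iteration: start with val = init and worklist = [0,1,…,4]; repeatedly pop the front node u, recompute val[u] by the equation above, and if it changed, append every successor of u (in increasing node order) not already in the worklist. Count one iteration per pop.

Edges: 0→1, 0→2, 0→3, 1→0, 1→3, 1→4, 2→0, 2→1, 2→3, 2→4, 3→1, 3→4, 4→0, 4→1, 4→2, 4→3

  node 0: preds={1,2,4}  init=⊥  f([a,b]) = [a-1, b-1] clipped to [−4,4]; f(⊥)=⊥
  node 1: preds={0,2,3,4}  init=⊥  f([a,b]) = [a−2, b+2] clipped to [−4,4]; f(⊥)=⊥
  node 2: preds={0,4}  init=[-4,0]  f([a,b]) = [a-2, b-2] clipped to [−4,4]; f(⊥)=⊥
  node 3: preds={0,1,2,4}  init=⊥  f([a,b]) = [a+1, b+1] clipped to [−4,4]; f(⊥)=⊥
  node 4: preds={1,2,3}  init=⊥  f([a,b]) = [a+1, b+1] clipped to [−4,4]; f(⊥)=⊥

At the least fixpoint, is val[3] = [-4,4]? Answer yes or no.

no

Iteration log — 12 steps:
  step 1. node 0  ⊔preds=[-4,0]  new=[-4,-1]  old=⊥  +wl: 
  step 2. node 1  ⊔preds=[-4,0]  new=[-4,2]  old=⊥  +wl: 0
  step 3. node 2  ⊔preds=[-4,-1]  new=[-4,0]  stable
  step 4. node 3  ⊔preds=[-4,2]  new=[-3,3]  old=⊥  +wl: 1
  step 5. node 4  ⊔preds=[-4,3]  new=[-3,4]  old=⊥  +wl: 2,3
  step 6. node 0  ⊔preds=[-4,4]  new=[-4,3]  old=[-4,-1]  +wl: 
  step 7. node 1  ⊔preds=[-4,4]  new=[-4,4]  old=[-4,2]  +wl: 0,4
  step 8. node 2  ⊔preds=[-4,4]  new=[-4,2]  old=[-4,0]  +wl: 1
  step 9. node 3  ⊔preds=[-4,4]  new=[-3,4]  old=[-3,3]  +wl: 
  step 10. node 0  ⊔preds=[-4,4]  new=[-4,3]  stable
  step 11. node 4  ⊔preds=[-4,4]  new=[-3,4]  stable
  step 12. node 1  ⊔preds=[-4,4]  new=[-4,4]  stable

Least fixpoint reached:
  node 0: [-4,3]
  node 1: [-4,4]
  node 2: [-4,2]
  node 3: [-3,4]
  node 4: [-3,4]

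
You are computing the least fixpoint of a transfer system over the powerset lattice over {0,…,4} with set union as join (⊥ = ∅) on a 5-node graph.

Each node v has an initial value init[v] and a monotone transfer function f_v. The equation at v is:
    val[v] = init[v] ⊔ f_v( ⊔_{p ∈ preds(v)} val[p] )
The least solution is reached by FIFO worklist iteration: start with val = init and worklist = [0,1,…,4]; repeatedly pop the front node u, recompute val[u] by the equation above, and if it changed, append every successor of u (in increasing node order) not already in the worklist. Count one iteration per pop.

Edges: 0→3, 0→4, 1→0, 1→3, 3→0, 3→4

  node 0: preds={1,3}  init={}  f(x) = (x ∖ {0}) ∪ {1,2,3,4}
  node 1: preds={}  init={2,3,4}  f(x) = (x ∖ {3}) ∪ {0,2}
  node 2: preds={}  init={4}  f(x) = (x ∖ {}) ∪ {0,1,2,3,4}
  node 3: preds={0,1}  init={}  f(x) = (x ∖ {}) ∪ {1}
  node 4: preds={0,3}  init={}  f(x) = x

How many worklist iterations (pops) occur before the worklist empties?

Iteration log — 6 steps:
  step 1. node 0  ⊔preds={2,3,4}  new={1,2,3,4}  old={}  +wl: 
  step 2. node 1  ⊔preds={}  new={0,2,3,4}  old={2,3,4}  +wl: 0
  step 3. node 2  ⊔preds={}  new={0,1,2,3,4}  old={4}  +wl: 
  step 4. node 3  ⊔preds={0,1,2,3,4}  new={0,1,2,3,4}  old={}  +wl: 
  step 5. node 4  ⊔preds={0,1,2,3,4}  new={0,1,2,3,4}  old={}  +wl: 
  step 6. node 0  ⊔preds={0,1,2,3,4}  new={1,2,3,4}  stable

Least fixpoint reached:
  node 0: {1,2,3,4}
  node 1: {0,2,3,4}
  node 2: {0,1,2,3,4}
  node 3: {0,1,2,3,4}
  node 4: {0,1,2,3,4}

6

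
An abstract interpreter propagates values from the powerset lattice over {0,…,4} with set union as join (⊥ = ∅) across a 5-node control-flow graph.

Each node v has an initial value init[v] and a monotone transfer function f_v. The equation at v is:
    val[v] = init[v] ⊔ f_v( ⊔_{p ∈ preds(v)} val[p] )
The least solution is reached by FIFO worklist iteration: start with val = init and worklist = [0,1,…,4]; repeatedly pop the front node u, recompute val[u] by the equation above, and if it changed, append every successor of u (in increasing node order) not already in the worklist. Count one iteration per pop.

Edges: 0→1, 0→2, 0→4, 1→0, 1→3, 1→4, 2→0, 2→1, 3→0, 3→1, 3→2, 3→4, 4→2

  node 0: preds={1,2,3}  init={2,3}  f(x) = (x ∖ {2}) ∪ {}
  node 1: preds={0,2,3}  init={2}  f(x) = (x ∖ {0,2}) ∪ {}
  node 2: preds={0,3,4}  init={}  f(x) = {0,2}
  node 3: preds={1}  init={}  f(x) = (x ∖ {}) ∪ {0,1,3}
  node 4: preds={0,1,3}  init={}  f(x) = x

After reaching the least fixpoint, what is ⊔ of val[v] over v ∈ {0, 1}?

{0,1,2,3}

Trace (11 dequeues):
  [1] u=0 | in {2} | out {2,3} | ==
  [2] u=1 | in {2,3} | out {2,3} | prev {2} | push {0}
  [3] u=2 | in {2,3} | out {0,2} | prev {} | push {1}
  [4] u=3 | in {2,3} | out {0,1,2,3} | prev {} | push {2}
  [5] u=4 | in {0,1,2,3} | out {0,1,2,3} | prev {} | push {}
  [6] u=0 | in {0,1,2,3} | out {0,1,2,3} | prev {2,3} | push {4}
  [7] u=1 | in {0,1,2,3} | out {1,2,3} | prev {2,3} | push {0,3}
  [8] u=2 | in {0,1,2,3} | out {0,2} | ==
  [9] u=4 | in {0,1,2,3} | out {0,1,2,3} | ==
  [10] u=0 | in {0,1,2,3} | out {0,1,2,3} | ==
  [11] u=3 | in {1,2,3} | out {0,1,2,3} | ==

Converged values:
  [0] {0,1,2,3}
  [1] {1,2,3}
  [2] {0,2}
  [3] {0,1,2,3}
  [4] {0,1,2,3}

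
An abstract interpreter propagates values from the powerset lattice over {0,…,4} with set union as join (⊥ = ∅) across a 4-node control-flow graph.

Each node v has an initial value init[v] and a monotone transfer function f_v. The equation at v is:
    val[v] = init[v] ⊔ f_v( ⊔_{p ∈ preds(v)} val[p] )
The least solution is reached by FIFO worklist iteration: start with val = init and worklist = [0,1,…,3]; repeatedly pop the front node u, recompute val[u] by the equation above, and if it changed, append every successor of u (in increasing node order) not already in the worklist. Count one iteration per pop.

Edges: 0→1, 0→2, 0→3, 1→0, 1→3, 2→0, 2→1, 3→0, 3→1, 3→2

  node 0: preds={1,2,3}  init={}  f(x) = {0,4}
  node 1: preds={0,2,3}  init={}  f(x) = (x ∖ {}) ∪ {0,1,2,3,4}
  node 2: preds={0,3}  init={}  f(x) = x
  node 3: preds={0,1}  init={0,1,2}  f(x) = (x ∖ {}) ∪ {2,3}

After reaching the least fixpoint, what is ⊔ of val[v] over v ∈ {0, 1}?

Worklist (9 pops):
  #1 pop 0: in={0,1,2} → {0,4} (was {}); enqueue []
  #2 pop 1: in={0,1,2,4} → {0,1,2,3,4} (was {}); enqueue [0]
  #3 pop 2: in={0,1,2,4} → {0,1,2,4} (was {}); enqueue [1]
  #4 pop 3: in={0,1,2,3,4} → {0,1,2,3,4} (was {0,1,2}); enqueue [2]
  #5 pop 0: in={0,1,2,3,4} → {0,4} (no change)
  #6 pop 1: in={0,1,2,3,4} → {0,1,2,3,4} (no change)
  #7 pop 2: in={0,1,2,3,4} → {0,1,2,3,4} (was {0,1,2,4}); enqueue [0,1]
  #8 pop 0: in={0,1,2,3,4} → {0,4} (no change)
  #9 pop 1: in={0,1,2,3,4} → {0,1,2,3,4} (no change)

Fixpoint:
  val[0] = {0,4}
  val[1] = {0,1,2,3,4}
  val[2] = {0,1,2,3,4}
  val[3] = {0,1,2,3,4}

{0,1,2,3,4}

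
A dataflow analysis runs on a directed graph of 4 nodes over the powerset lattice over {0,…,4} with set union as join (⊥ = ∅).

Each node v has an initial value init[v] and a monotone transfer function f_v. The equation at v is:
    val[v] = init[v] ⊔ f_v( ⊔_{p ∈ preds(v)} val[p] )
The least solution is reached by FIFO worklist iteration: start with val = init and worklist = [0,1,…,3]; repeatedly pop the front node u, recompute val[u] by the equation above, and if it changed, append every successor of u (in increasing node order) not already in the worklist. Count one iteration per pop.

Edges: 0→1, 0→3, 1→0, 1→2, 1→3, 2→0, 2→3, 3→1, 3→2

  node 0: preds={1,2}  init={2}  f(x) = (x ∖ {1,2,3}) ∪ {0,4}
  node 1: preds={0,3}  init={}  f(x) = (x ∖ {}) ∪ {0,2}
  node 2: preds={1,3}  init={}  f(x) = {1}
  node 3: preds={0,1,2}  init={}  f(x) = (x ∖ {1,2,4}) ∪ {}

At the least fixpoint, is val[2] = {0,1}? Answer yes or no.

no

Iteration log — 7 steps:
  step 1. node 0  ⊔preds={}  new={0,2,4}  old={2}  +wl: 
  step 2. node 1  ⊔preds={0,2,4}  new={0,2,4}  old={}  +wl: 0
  step 3. node 2  ⊔preds={0,2,4}  new={1}  old={}  +wl: 
  step 4. node 3  ⊔preds={0,1,2,4}  new={0}  old={}  +wl: 1,2
  step 5. node 0  ⊔preds={0,1,2,4}  new={0,2,4}  stable
  step 6. node 1  ⊔preds={0,2,4}  new={0,2,4}  stable
  step 7. node 2  ⊔preds={0,2,4}  new={1}  stable

Least fixpoint reached:
  node 0: {0,2,4}
  node 1: {0,2,4}
  node 2: {1}
  node 3: {0}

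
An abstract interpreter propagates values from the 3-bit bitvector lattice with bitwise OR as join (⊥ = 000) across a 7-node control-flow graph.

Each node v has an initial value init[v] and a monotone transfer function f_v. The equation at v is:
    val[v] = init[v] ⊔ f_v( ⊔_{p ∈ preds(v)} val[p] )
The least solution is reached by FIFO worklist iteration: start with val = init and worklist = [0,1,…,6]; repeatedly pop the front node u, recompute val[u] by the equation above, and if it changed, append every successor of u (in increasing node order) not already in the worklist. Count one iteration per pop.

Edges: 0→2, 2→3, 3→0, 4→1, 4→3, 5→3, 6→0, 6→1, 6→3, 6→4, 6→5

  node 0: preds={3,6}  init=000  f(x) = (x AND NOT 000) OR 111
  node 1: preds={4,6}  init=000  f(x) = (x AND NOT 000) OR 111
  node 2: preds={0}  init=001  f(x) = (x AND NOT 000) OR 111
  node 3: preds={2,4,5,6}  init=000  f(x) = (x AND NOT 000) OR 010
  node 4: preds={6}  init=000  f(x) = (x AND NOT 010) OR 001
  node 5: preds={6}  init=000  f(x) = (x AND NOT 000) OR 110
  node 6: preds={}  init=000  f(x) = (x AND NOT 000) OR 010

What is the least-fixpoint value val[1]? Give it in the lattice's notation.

111

Worklist (12 pops):
  #1 pop 0: in=000 → 111 (was 000); enqueue []
  #2 pop 1: in=000 → 111 (was 000); enqueue []
  #3 pop 2: in=111 → 111 (was 001); enqueue []
  #4 pop 3: in=111 → 111 (was 000); enqueue [0]
  #5 pop 4: in=000 → 001 (was 000); enqueue [1,3]
  #6 pop 5: in=000 → 110 (was 000); enqueue []
  #7 pop 6: in=000 → 010 (was 000); enqueue [4,5]
  #8 pop 0: in=111 → 111 (no change)
  #9 pop 1: in=011 → 111 (no change)
  #10 pop 3: in=111 → 111 (no change)
  #11 pop 4: in=010 → 001 (no change)
  #12 pop 5: in=010 → 110 (no change)

Fixpoint:
  val[0] = 111
  val[1] = 111
  val[2] = 111
  val[3] = 111
  val[4] = 001
  val[5] = 110
  val[6] = 010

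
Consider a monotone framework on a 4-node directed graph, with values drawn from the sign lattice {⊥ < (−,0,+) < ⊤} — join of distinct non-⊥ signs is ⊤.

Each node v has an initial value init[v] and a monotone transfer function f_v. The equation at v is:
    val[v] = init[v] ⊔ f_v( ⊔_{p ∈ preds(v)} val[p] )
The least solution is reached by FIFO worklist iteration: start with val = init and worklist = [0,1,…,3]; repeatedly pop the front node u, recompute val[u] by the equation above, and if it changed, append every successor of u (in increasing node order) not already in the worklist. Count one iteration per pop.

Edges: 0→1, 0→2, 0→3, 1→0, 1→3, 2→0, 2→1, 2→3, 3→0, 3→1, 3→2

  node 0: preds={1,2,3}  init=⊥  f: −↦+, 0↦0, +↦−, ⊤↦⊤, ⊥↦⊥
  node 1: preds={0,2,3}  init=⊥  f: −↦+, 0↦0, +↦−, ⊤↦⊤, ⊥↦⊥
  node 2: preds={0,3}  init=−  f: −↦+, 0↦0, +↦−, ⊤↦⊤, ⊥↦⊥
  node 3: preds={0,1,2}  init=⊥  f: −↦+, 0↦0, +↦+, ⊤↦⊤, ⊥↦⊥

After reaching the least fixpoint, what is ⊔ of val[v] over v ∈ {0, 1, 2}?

Trace (10 dequeues):
  [1] u=0 | in − | out + | prev ⊥ | push {}
  [2] u=1 | in ⊤ | out ⊤ | prev ⊥ | push {0}
  [3] u=2 | in + | out − | ==
  [4] u=3 | in ⊤ | out ⊤ | prev ⊥ | push {1,2}
  [5] u=0 | in ⊤ | out ⊤ | prev + | push {3}
  [6] u=1 | in ⊤ | out ⊤ | ==
  [7] u=2 | in ⊤ | out ⊤ | prev − | push {0,1}
  [8] u=3 | in ⊤ | out ⊤ | ==
  [9] u=0 | in ⊤ | out ⊤ | ==
  [10] u=1 | in ⊤ | out ⊤ | ==

Converged values:
  [0] ⊤
  [1] ⊤
  [2] ⊤
  [3] ⊤

⊤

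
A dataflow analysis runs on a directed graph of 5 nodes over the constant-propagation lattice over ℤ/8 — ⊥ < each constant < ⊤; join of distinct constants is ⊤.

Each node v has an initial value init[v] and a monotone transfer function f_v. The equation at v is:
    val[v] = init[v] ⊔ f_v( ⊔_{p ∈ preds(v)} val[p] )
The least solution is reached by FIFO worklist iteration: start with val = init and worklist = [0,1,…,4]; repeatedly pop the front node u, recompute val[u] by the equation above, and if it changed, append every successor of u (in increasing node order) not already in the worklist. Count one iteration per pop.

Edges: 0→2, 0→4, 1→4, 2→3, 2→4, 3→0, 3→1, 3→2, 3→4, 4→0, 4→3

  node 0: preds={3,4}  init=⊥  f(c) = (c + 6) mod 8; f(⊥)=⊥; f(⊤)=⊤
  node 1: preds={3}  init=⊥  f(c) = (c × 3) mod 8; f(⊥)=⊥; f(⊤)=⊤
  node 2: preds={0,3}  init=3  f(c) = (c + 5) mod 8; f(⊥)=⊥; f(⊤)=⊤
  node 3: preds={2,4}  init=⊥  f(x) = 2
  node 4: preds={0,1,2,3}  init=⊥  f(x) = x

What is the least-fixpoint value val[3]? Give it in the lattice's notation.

Trace (10 dequeues):
  [1] u=0 | in ⊥ | out ⊥ | ==
  [2] u=1 | in ⊥ | out ⊥ | ==
  [3] u=2 | in ⊥ | out 3 | ==
  [4] u=3 | in 3 | out 2 | prev ⊥ | push {0,1,2}
  [5] u=4 | in ⊤ | out ⊤ | prev ⊥ | push {3}
  [6] u=0 | in ⊤ | out ⊤ | prev ⊥ | push {4}
  [7] u=1 | in 2 | out 6 | prev ⊥ | push {}
  [8] u=2 | in ⊤ | out ⊤ | prev 3 | push {}
  [9] u=3 | in ⊤ | out 2 | ==
  [10] u=4 | in ⊤ | out ⊤ | ==

Converged values:
  [0] ⊤
  [1] 6
  [2] ⊤
  [3] 2
  [4] ⊤

2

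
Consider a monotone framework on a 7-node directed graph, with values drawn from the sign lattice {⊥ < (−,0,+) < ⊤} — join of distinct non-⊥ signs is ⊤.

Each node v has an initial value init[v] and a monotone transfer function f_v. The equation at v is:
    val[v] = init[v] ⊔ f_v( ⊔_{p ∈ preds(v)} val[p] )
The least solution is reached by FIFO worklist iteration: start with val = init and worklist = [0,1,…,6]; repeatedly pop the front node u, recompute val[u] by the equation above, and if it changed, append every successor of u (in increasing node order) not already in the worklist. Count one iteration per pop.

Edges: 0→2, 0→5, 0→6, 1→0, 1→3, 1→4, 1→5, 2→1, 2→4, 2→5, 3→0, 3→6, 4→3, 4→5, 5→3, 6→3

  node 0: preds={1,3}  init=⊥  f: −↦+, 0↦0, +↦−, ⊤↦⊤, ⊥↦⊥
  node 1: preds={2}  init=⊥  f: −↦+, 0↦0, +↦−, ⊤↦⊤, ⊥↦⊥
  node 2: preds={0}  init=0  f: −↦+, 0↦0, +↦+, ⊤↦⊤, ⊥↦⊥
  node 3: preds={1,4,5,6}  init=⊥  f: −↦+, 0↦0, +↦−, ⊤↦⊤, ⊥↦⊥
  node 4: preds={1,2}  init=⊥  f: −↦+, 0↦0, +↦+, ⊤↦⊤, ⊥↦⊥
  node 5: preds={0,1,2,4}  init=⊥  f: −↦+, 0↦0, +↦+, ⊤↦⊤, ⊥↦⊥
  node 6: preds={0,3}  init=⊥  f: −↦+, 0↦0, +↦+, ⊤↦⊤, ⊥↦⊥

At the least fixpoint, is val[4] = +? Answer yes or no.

Worklist (12 pops):
  #1 pop 0: in=⊥ → ⊥ (no change)
  #2 pop 1: in=0 → 0 (was ⊥); enqueue [0]
  #3 pop 2: in=⊥ → 0 (no change)
  #4 pop 3: in=0 → 0 (was ⊥); enqueue []
  #5 pop 4: in=0 → 0 (was ⊥); enqueue [3]
  #6 pop 5: in=0 → 0 (was ⊥); enqueue []
  #7 pop 6: in=0 → 0 (was ⊥); enqueue []
  #8 pop 0: in=0 → 0 (was ⊥); enqueue [2,5,6]
  #9 pop 3: in=0 → 0 (no change)
  #10 pop 2: in=0 → 0 (no change)
  #11 pop 5: in=0 → 0 (no change)
  #12 pop 6: in=0 → 0 (no change)

Fixpoint:
  val[0] = 0
  val[1] = 0
  val[2] = 0
  val[3] = 0
  val[4] = 0
  val[5] = 0
  val[6] = 0

no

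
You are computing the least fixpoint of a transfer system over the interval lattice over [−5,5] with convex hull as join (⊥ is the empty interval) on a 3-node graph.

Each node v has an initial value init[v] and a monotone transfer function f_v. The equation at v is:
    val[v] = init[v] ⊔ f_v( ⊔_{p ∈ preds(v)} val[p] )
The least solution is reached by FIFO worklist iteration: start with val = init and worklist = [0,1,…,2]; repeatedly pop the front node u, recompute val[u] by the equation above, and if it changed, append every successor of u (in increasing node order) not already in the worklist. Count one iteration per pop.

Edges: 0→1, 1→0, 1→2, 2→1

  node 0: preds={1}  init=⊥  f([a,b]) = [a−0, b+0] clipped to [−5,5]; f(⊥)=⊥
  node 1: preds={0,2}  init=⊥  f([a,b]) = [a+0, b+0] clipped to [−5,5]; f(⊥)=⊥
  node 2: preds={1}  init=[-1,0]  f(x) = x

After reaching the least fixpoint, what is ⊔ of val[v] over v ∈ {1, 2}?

[-1,0]

Trace (5 dequeues):
  [1] u=0 | in ⊥ | out ⊥ | ==
  [2] u=1 | in [-1,0] | out [-1,0] | prev ⊥ | push {0}
  [3] u=2 | in [-1,0] | out [-1,0] | ==
  [4] u=0 | in [-1,0] | out [-1,0] | prev ⊥ | push {1}
  [5] u=1 | in [-1,0] | out [-1,0] | ==

Converged values:
  [0] [-1,0]
  [1] [-1,0]
  [2] [-1,0]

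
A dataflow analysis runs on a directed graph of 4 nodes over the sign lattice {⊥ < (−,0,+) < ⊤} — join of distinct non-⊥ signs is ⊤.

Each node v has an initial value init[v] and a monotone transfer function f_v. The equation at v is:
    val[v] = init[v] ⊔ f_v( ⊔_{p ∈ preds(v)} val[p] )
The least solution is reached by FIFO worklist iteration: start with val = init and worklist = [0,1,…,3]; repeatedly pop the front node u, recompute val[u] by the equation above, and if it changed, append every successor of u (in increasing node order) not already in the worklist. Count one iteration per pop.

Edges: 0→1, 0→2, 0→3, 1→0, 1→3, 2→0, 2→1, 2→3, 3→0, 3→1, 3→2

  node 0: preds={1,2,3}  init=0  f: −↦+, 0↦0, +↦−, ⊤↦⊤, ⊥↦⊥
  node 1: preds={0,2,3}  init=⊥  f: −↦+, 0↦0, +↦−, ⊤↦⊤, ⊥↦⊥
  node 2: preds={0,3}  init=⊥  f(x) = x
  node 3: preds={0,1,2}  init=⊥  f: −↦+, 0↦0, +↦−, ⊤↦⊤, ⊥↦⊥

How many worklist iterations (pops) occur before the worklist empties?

Worklist (7 pops):
  #1 pop 0: in=⊥ → 0 (no change)
  #2 pop 1: in=0 → 0 (was ⊥); enqueue [0]
  #3 pop 2: in=0 → 0 (was ⊥); enqueue [1]
  #4 pop 3: in=0 → 0 (was ⊥); enqueue [2]
  #5 pop 0: in=0 → 0 (no change)
  #6 pop 1: in=0 → 0 (no change)
  #7 pop 2: in=0 → 0 (no change)

Fixpoint:
  val[0] = 0
  val[1] = 0
  val[2] = 0
  val[3] = 0

7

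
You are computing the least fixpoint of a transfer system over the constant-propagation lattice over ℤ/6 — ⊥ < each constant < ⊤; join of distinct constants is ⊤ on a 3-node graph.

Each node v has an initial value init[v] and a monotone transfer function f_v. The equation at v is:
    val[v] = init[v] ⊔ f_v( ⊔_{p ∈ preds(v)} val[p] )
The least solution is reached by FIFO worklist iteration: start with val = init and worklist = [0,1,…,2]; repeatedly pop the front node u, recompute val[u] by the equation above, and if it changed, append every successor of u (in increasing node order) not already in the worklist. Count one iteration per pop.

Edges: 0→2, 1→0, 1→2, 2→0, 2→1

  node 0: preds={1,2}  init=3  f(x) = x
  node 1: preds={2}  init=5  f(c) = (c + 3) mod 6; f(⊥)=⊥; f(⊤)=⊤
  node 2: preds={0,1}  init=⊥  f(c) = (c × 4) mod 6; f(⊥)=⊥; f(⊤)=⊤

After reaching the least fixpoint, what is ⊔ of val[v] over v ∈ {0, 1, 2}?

Worklist (7 pops):
  #1 pop 0: in=5 → ⊤ (was 3); enqueue []
  #2 pop 1: in=⊥ → 5 (no change)
  #3 pop 2: in=⊤ → ⊤ (was ⊥); enqueue [0,1]
  #4 pop 0: in=⊤ → ⊤ (no change)
  #5 pop 1: in=⊤ → ⊤ (was 5); enqueue [0,2]
  #6 pop 0: in=⊤ → ⊤ (no change)
  #7 pop 2: in=⊤ → ⊤ (no change)

Fixpoint:
  val[0] = ⊤
  val[1] = ⊤
  val[2] = ⊤

⊤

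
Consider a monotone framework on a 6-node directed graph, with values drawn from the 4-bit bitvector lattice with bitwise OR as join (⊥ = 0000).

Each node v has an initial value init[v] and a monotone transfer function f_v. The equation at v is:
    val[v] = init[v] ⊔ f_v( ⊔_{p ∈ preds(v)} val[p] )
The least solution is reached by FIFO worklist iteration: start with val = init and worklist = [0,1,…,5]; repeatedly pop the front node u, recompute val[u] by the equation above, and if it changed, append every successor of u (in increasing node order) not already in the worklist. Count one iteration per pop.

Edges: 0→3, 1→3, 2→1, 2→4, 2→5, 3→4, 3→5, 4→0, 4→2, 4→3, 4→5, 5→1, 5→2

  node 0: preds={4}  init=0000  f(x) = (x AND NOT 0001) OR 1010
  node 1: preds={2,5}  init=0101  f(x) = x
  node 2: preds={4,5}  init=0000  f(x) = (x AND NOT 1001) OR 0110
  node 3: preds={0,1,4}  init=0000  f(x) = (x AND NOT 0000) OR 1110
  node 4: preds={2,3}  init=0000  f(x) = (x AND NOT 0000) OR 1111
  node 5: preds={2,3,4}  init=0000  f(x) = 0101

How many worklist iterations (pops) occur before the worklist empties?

Worklist (10 pops):
  #1 pop 0: in=0000 → 1010 (was 0000); enqueue []
  #2 pop 1: in=0000 → 0101 (no change)
  #3 pop 2: in=0000 → 0110 (was 0000); enqueue [1]
  #4 pop 3: in=1111 → 1111 (was 0000); enqueue []
  #5 pop 4: in=1111 → 1111 (was 0000); enqueue [0,2,3]
  #6 pop 5: in=1111 → 0101 (was 0000); enqueue []
  #7 pop 1: in=0111 → 0111 (was 0101); enqueue []
  #8 pop 0: in=1111 → 1110 (was 1010); enqueue []
  #9 pop 2: in=1111 → 0110 (no change)
  #10 pop 3: in=1111 → 1111 (no change)

Fixpoint:
  val[0] = 1110
  val[1] = 0111
  val[2] = 0110
  val[3] = 1111
  val[4] = 1111
  val[5] = 0101

10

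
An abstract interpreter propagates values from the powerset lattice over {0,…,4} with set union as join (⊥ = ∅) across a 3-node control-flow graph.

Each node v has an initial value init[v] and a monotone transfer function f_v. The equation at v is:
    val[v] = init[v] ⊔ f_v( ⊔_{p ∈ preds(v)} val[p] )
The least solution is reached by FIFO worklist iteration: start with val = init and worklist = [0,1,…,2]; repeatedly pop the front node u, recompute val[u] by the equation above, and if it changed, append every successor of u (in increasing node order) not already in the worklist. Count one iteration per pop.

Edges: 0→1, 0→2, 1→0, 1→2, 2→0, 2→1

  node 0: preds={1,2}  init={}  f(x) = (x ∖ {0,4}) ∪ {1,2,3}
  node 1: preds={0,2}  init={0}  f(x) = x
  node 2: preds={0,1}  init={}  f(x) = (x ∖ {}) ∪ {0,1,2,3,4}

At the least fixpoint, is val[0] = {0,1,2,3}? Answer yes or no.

Trace (7 dequeues):
  [1] u=0 | in {0} | out {1,2,3} | prev {} | push {}
  [2] u=1 | in {1,2,3} | out {0,1,2,3} | prev {0} | push {0}
  [3] u=2 | in {0,1,2,3} | out {0,1,2,3,4} | prev {} | push {1}
  [4] u=0 | in {0,1,2,3,4} | out {1,2,3} | ==
  [5] u=1 | in {0,1,2,3,4} | out {0,1,2,3,4} | prev {0,1,2,3} | push {0,2}
  [6] u=0 | in {0,1,2,3,4} | out {1,2,3} | ==
  [7] u=2 | in {0,1,2,3,4} | out {0,1,2,3,4} | ==

Converged values:
  [0] {1,2,3}
  [1] {0,1,2,3,4}
  [2] {0,1,2,3,4}

no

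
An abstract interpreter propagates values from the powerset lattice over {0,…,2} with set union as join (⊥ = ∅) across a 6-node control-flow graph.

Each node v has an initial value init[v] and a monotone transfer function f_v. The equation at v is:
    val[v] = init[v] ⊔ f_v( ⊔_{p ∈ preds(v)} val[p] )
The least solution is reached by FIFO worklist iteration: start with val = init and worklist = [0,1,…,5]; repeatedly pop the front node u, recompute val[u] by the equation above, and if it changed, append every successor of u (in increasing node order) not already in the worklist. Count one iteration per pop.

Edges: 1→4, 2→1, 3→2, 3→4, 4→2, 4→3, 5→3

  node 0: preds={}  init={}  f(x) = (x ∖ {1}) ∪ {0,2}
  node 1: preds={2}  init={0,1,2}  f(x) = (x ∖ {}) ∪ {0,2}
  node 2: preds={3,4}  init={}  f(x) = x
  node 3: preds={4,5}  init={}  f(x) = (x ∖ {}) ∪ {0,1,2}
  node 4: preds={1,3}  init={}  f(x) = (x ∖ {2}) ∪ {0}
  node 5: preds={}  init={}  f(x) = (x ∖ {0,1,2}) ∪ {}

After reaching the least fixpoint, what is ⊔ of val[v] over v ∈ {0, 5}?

{0,2}

Trace (9 dequeues):
  [1] u=0 | in {} | out {0,2} | prev {} | push {}
  [2] u=1 | in {} | out {0,1,2} | ==
  [3] u=2 | in {} | out {} | ==
  [4] u=3 | in {} | out {0,1,2} | prev {} | push {2}
  [5] u=4 | in {0,1,2} | out {0,1} | prev {} | push {3}
  [6] u=5 | in {} | out {} | ==
  [7] u=2 | in {0,1,2} | out {0,1,2} | prev {} | push {1}
  [8] u=3 | in {0,1} | out {0,1,2} | ==
  [9] u=1 | in {0,1,2} | out {0,1,2} | ==

Converged values:
  [0] {0,2}
  [1] {0,1,2}
  [2] {0,1,2}
  [3] {0,1,2}
  [4] {0,1}
  [5] {}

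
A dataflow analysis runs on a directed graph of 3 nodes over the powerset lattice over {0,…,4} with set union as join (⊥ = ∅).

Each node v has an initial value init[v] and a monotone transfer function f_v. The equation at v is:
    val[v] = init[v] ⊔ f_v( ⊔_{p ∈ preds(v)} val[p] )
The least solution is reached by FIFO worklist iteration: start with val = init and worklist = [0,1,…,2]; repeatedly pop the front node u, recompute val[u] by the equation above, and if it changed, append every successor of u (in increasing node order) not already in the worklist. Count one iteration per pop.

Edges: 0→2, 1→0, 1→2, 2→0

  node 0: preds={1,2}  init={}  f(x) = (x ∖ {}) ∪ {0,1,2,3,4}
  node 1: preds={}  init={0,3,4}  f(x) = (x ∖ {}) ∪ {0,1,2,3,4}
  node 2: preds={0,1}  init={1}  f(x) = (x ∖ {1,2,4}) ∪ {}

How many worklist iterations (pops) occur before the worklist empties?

4

Iteration log — 4 steps:
  step 1. node 0  ⊔preds={0,1,3,4}  new={0,1,2,3,4}  old={}  +wl: 
  step 2. node 1  ⊔preds={}  new={0,1,2,3,4}  old={0,3,4}  +wl: 0
  step 3. node 2  ⊔preds={0,1,2,3,4}  new={0,1,3}  old={1}  +wl: 
  step 4. node 0  ⊔preds={0,1,2,3,4}  new={0,1,2,3,4}  stable

Least fixpoint reached:
  node 0: {0,1,2,3,4}
  node 1: {0,1,2,3,4}
  node 2: {0,1,3}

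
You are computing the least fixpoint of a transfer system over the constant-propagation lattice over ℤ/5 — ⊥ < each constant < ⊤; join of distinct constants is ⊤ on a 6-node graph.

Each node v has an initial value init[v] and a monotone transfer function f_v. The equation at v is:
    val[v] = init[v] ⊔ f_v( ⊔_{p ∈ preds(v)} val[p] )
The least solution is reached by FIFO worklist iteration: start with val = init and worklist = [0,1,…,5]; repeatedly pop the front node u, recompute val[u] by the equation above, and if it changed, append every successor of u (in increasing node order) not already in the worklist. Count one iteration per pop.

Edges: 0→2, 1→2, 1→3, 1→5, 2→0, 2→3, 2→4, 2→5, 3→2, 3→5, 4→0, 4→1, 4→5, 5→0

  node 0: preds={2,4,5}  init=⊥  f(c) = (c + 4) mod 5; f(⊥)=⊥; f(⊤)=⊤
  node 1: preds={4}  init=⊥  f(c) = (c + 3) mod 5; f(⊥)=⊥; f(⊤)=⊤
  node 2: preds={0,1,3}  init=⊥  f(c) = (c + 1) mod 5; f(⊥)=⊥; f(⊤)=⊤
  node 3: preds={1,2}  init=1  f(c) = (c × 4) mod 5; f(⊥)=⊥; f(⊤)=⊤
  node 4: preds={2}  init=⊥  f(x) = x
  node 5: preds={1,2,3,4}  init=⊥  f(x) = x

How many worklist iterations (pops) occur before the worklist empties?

Iteration log — 19 steps:
  step 1. node 0  ⊔preds=⊥  new=⊥  stable
  step 2. node 1  ⊔preds=⊥  new=⊥  stable
  step 3. node 2  ⊔preds=1  new=2  old=⊥  +wl: 0
  step 4. node 3  ⊔preds=2  new=⊤  old=1  +wl: 2
  step 5. node 4  ⊔preds=2  new=2  old=⊥  +wl: 1
  step 6. node 5  ⊔preds=⊤  new=⊤  old=⊥  +wl: 
  step 7. node 0  ⊔preds=⊤  new=⊤  old=⊥  +wl: 
  step 8. node 2  ⊔preds=⊤  new=⊤  old=2  +wl: 0,3,4,5
  step 9. node 1  ⊔preds=2  new=0  old=⊥  +wl: 2
  step 10. node 0  ⊔preds=⊤  new=⊤  stable
  step 11. node 3  ⊔preds=⊤  new=⊤  stable
  step 12. node 4  ⊔preds=⊤  new=⊤  old=2  +wl: 0,1
  step 13. node 5  ⊔preds=⊤  new=⊤  stable
  step 14. node 2  ⊔preds=⊤  new=⊤  stable
  step 15. node 0  ⊔preds=⊤  new=⊤  stable
  step 16. node 1  ⊔preds=⊤  new=⊤  old=0  +wl: 2,3,5
  step 17. node 2  ⊔preds=⊤  new=⊤  stable
  step 18. node 3  ⊔preds=⊤  new=⊤  stable
  step 19. node 5  ⊔preds=⊤  new=⊤  stable

Least fixpoint reached:
  node 0: ⊤
  node 1: ⊤
  node 2: ⊤
  node 3: ⊤
  node 4: ⊤
  node 5: ⊤

19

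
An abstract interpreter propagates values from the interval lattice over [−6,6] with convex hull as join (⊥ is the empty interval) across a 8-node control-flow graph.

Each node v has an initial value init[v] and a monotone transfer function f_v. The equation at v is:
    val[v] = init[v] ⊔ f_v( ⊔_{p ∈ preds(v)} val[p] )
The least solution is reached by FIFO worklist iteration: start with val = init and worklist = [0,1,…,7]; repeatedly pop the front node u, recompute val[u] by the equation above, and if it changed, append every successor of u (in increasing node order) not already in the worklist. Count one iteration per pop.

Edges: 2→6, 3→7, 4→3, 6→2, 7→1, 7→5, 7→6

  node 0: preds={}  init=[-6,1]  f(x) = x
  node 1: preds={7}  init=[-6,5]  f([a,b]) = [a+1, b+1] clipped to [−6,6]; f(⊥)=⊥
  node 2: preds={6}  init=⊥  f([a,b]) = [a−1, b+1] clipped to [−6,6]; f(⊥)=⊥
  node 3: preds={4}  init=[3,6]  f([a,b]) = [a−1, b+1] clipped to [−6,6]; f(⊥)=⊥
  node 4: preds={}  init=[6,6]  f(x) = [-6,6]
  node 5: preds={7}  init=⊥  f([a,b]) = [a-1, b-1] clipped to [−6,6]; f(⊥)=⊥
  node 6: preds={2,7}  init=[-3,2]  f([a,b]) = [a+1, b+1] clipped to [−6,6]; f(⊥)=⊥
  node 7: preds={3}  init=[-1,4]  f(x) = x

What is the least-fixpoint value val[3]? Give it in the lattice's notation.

Iteration log — 20 steps:
  step 1. node 0  ⊔preds=⊥  new=[-6,1]  stable
  step 2. node 1  ⊔preds=[-1,4]  new=[-6,5]  stable
  step 3. node 2  ⊔preds=[-3,2]  new=[-4,3]  old=⊥  +wl: 
  step 4. node 3  ⊔preds=[6,6]  new=[3,6]  stable
  step 5. node 4  ⊔preds=⊥  new=[-6,6]  old=[6,6]  +wl: 3
  step 6. node 5  ⊔preds=[-1,4]  new=[-2,3]  old=⊥  +wl: 
  step 7. node 6  ⊔preds=[-4,4]  new=[-3,5]  old=[-3,2]  +wl: 2
  step 8. node 7  ⊔preds=[3,6]  new=[-1,6]  old=[-1,4]  +wl: 1,5,6
  step 9. node 3  ⊔preds=[-6,6]  new=[-6,6]  old=[3,6]  +wl: 7
  step 10. node 2  ⊔preds=[-3,5]  new=[-4,6]  old=[-4,3]  +wl: 
  step 11. node 1  ⊔preds=[-1,6]  new=[-6,6]  old=[-6,5]  +wl: 
  step 12. node 5  ⊔preds=[-1,6]  new=[-2,5]  old=[-2,3]  +wl: 
  step 13. node 6  ⊔preds=[-4,6]  new=[-3,6]  old=[-3,5]  +wl: 2
  step 14. node 7  ⊔preds=[-6,6]  new=[-6,6]  old=[-1,6]  +wl: 1,5,6
  step 15. node 2  ⊔preds=[-3,6]  new=[-4,6]  stable
  step 16. node 1  ⊔preds=[-6,6]  new=[-6,6]  stable
  step 17. node 5  ⊔preds=[-6,6]  new=[-6,5]  old=[-2,5]  +wl: 
  step 18. node 6  ⊔preds=[-6,6]  new=[-5,6]  old=[-3,6]  +wl: 2
  step 19. node 2  ⊔preds=[-5,6]  new=[-6,6]  old=[-4,6]  +wl: 6
  step 20. node 6  ⊔preds=[-6,6]  new=[-5,6]  stable

Least fixpoint reached:
  node 0: [-6,1]
  node 1: [-6,6]
  node 2: [-6,6]
  node 3: [-6,6]
  node 4: [-6,6]
  node 5: [-6,5]
  node 6: [-5,6]
  node 7: [-6,6]

[-6,6]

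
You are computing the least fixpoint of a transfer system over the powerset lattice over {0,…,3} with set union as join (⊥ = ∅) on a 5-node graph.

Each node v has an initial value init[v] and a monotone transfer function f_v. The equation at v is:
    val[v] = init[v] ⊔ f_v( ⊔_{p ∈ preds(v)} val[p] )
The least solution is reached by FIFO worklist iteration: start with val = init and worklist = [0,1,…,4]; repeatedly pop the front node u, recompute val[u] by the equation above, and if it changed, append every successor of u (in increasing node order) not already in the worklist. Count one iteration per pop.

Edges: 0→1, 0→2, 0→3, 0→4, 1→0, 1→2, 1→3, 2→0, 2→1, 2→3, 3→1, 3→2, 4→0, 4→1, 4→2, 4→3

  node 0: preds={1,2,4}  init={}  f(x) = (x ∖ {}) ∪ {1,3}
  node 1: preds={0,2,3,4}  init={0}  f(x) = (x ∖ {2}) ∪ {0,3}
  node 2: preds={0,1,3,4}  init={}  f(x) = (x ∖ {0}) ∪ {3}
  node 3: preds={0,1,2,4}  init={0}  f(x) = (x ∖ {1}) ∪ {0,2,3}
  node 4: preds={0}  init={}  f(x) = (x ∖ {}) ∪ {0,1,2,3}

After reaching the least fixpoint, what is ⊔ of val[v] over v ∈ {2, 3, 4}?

Iteration log — 12 steps:
  step 1. node 0  ⊔preds={0}  new={0,1,3}  old={}  +wl: 
  step 2. node 1  ⊔preds={0,1,3}  new={0,1,3}  old={0}  +wl: 0
  step 3. node 2  ⊔preds={0,1,3}  new={1,3}  old={}  +wl: 1
  step 4. node 3  ⊔preds={0,1,3}  new={0,2,3}  old={0}  +wl: 2
  step 5. node 4  ⊔preds={0,1,3}  new={0,1,2,3}  old={}  +wl: 3
  step 6. node 0  ⊔preds={0,1,2,3}  new={0,1,2,3}  old={0,1,3}  +wl: 4
  step 7. node 1  ⊔preds={0,1,2,3}  new={0,1,3}  stable
  step 8. node 2  ⊔preds={0,1,2,3}  new={1,2,3}  old={1,3}  +wl: 0,1
  step 9. node 3  ⊔preds={0,1,2,3}  new={0,2,3}  stable
  step 10. node 4  ⊔preds={0,1,2,3}  new={0,1,2,3}  stable
  step 11. node 0  ⊔preds={0,1,2,3}  new={0,1,2,3}  stable
  step 12. node 1  ⊔preds={0,1,2,3}  new={0,1,3}  stable

Least fixpoint reached:
  node 0: {0,1,2,3}
  node 1: {0,1,3}
  node 2: {1,2,3}
  node 3: {0,2,3}
  node 4: {0,1,2,3}

{0,1,2,3}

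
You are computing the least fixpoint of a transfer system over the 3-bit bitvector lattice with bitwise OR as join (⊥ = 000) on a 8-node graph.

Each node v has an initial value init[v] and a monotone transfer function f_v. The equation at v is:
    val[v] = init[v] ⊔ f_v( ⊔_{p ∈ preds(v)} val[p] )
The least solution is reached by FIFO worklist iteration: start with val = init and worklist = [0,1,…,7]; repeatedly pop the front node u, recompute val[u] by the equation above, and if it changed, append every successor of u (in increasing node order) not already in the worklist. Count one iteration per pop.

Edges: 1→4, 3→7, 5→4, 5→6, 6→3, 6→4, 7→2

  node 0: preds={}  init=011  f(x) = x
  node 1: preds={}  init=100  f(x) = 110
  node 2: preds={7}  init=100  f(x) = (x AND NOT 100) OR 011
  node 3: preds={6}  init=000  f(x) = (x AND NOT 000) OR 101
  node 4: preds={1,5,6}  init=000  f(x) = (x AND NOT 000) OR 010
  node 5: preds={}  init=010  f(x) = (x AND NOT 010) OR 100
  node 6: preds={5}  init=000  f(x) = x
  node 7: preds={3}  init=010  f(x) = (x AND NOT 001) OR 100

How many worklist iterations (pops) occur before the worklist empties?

12

Worklist (12 pops):
  #1 pop 0: in=000 → 011 (no change)
  #2 pop 1: in=000 → 110 (was 100); enqueue []
  #3 pop 2: in=010 → 111 (was 100); enqueue []
  #4 pop 3: in=000 → 101 (was 000); enqueue []
  #5 pop 4: in=110 → 110 (was 000); enqueue []
  #6 pop 5: in=000 → 110 (was 010); enqueue [4]
  #7 pop 6: in=110 → 110 (was 000); enqueue [3]
  #8 pop 7: in=101 → 110 (was 010); enqueue [2]
  #9 pop 4: in=110 → 110 (no change)
  #10 pop 3: in=110 → 111 (was 101); enqueue [7]
  #11 pop 2: in=110 → 111 (no change)
  #12 pop 7: in=111 → 110 (no change)

Fixpoint:
  val[0] = 011
  val[1] = 110
  val[2] = 111
  val[3] = 111
  val[4] = 110
  val[5] = 110
  val[6] = 110
  val[7] = 110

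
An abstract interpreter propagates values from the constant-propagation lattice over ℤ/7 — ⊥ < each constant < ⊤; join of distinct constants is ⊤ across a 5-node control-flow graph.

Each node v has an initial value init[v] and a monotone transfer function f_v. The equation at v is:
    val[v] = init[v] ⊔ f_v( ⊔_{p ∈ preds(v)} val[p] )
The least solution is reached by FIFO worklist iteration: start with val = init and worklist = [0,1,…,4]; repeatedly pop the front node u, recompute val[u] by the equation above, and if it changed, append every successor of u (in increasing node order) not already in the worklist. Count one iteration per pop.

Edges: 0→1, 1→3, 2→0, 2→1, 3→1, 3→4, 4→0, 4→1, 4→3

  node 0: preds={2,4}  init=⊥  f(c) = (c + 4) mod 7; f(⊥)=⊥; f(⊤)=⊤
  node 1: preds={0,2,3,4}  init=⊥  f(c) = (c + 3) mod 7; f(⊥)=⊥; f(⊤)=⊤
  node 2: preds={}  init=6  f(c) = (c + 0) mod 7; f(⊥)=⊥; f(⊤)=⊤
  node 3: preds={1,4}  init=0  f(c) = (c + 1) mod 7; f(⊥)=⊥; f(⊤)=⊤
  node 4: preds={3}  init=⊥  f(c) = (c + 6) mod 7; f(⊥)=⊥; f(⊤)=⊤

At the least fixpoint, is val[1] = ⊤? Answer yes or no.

yes

Trace (9 dequeues):
  [1] u=0 | in 6 | out 3 | prev ⊥ | push {}
  [2] u=1 | in ⊤ | out ⊤ | prev ⊥ | push {}
  [3] u=2 | in ⊥ | out 6 | ==
  [4] u=3 | in ⊤ | out ⊤ | prev 0 | push {1}
  [5] u=4 | in ⊤ | out ⊤ | prev ⊥ | push {0,3}
  [6] u=1 | in ⊤ | out ⊤ | ==
  [7] u=0 | in ⊤ | out ⊤ | prev 3 | push {1}
  [8] u=3 | in ⊤ | out ⊤ | ==
  [9] u=1 | in ⊤ | out ⊤ | ==

Converged values:
  [0] ⊤
  [1] ⊤
  [2] 6
  [3] ⊤
  [4] ⊤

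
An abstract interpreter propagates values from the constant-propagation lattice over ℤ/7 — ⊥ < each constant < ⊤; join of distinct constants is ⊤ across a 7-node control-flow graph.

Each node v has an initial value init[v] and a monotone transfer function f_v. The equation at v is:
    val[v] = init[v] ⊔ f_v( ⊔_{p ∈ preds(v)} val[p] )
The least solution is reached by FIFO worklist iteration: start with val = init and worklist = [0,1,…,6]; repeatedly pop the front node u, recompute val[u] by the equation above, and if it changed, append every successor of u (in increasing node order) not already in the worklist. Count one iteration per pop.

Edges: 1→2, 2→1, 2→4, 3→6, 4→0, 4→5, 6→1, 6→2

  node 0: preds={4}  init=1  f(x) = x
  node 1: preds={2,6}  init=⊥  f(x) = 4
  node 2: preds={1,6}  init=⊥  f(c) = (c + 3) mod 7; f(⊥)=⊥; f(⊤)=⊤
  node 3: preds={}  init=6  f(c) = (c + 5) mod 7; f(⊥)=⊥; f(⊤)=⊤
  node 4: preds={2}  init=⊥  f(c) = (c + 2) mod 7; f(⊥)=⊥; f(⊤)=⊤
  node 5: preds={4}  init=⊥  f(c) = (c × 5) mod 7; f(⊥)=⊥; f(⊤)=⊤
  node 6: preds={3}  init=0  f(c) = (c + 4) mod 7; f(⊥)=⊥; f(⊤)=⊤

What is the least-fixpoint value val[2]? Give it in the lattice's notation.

⊤

Worklist (10 pops):
  #1 pop 0: in=⊥ → 1 (no change)
  #2 pop 1: in=0 → 4 (was ⊥); enqueue []
  #3 pop 2: in=⊤ → ⊤ (was ⊥); enqueue [1]
  #4 pop 3: in=⊥ → 6 (no change)
  #5 pop 4: in=⊤ → ⊤ (was ⊥); enqueue [0]
  #6 pop 5: in=⊤ → ⊤ (was ⊥); enqueue []
  #7 pop 6: in=6 → ⊤ (was 0); enqueue [2]
  #8 pop 1: in=⊤ → 4 (no change)
  #9 pop 0: in=⊤ → ⊤ (was 1); enqueue []
  #10 pop 2: in=⊤ → ⊤ (no change)

Fixpoint:
  val[0] = ⊤
  val[1] = 4
  val[2] = ⊤
  val[3] = 6
  val[4] = ⊤
  val[5] = ⊤
  val[6] = ⊤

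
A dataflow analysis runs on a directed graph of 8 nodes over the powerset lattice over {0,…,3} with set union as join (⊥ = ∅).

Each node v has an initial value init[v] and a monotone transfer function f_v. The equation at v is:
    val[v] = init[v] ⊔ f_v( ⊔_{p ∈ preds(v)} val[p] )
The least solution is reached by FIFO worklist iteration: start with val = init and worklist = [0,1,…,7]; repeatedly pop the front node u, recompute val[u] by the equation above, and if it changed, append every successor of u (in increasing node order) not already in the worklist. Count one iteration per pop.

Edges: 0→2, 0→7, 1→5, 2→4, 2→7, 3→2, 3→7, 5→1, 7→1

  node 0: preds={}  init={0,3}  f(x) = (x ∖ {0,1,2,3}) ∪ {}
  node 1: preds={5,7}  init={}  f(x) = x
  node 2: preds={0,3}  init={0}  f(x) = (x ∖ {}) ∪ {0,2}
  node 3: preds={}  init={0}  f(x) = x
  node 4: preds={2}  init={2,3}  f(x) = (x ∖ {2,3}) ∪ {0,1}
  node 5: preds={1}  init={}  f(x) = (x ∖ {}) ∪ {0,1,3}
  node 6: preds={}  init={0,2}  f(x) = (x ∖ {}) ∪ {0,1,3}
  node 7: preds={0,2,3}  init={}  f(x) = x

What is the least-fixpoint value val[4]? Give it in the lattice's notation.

{0,1,2,3}

Iteration log — 11 steps:
  step 1. node 0  ⊔preds={}  new={0,3}  stable
  step 2. node 1  ⊔preds={}  new={}  stable
  step 3. node 2  ⊔preds={0,3}  new={0,2,3}  old={0}  +wl: 
  step 4. node 3  ⊔preds={}  new={0}  stable
  step 5. node 4  ⊔preds={0,2,3}  new={0,1,2,3}  old={2,3}  +wl: 
  step 6. node 5  ⊔preds={}  new={0,1,3}  old={}  +wl: 1
  step 7. node 6  ⊔preds={}  new={0,1,2,3}  old={0,2}  +wl: 
  step 8. node 7  ⊔preds={0,2,3}  new={0,2,3}  old={}  +wl: 
  step 9. node 1  ⊔preds={0,1,2,3}  new={0,1,2,3}  old={}  +wl: 5
  step 10. node 5  ⊔preds={0,1,2,3}  new={0,1,2,3}  old={0,1,3}  +wl: 1
  step 11. node 1  ⊔preds={0,1,2,3}  new={0,1,2,3}  stable

Least fixpoint reached:
  node 0: {0,3}
  node 1: {0,1,2,3}
  node 2: {0,2,3}
  node 3: {0}
  node 4: {0,1,2,3}
  node 5: {0,1,2,3}
  node 6: {0,1,2,3}
  node 7: {0,2,3}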